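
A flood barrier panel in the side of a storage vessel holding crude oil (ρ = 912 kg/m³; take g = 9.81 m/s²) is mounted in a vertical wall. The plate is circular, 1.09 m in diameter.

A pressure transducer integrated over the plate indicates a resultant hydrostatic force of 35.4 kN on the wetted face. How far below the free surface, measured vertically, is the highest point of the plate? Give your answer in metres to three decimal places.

d_top ≈ 3.695 m

γ = ρg = 912 × 9.81 / 1000 = 8.94672 kN/m³.
A = π(0.545)² = 0.933132 m².
From F = γ·h_c·A, the centroid depth is h_c = 35.4/(8.94672 × 0.933132) = 4.2403 m.
The centroid is at the centre, 0.545 m below the top of the plate, so the highest point sits at h_top = 4.2403 − 0.545 = 3.6953 m below the surface.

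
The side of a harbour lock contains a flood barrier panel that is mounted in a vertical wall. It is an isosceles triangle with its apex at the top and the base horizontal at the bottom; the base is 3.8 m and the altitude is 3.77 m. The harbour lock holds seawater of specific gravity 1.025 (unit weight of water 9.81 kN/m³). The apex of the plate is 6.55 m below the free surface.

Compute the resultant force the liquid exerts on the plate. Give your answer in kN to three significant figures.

γ = 1.025 × 9.81 = 10.05525 kN/m³.
With the apex up, the centroid sits 2h/3 = 2 × 3.77/3 = 2.51333 m below the apex, so the centroid depth is h_c = 6.55 + 2.51333 = 9.06333 m.
A = ½ × 3.8 × 3.77 = 7.163 m².
Resultant F = γ·h_c·A = 10.05525 × 9.06333 × 7.163 = 652.793 kN.

F ≈ 653 kN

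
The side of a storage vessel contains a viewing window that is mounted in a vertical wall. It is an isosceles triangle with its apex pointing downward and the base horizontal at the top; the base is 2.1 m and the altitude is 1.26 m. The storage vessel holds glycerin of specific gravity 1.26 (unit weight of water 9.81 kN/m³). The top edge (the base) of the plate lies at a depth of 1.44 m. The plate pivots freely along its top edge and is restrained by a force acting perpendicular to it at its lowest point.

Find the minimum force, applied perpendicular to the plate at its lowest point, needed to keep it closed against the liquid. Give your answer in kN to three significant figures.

γ = 1.26 × 9.81 = 12.3606 kN/m³.
With the apex down, the centroid sits h/3 = 1.26/3 = 0.42 m below the base (the top edge), so the centroid depth is h_c = 1.44 + 0.42 = 1.86 m.
A = ½ × 2.1 × 1.26 = 1.323 m².
Resultant F = γ·h_c·A = 12.3606 × 1.86 × 1.323 = 30.4167 kN.
I_c = b·h³/36 = 2.1 × 1.26³/36 = 0.116689 m⁴.
Centre of pressure: y_p = y_c + I_c/(y_c·A) = 1.86 + 0.116689/(1.86 × 1.323) = 1.86 + 0.0474195 = 1.90742 m along the plane.
The resultant acts 0.42 + 0.0474195 = 0.467419 m (along the plate) below the hinge at the top edge, so the moment about the hinge is M = F × 0.467419 = 30.4167 × 0.467419 = 14.2173 kN·m.
A normal force at the bottom, 1.26 m from the hinge, must supply this moment: P = 14.2173/1.26 = 11.2836 kN.

P ≈ 11.3 kN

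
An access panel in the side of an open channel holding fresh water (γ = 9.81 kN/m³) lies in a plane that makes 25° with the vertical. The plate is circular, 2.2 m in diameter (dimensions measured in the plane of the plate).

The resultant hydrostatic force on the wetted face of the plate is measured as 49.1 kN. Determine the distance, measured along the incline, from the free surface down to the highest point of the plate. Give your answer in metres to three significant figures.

y_top ≈ 0.353 m

γ = 9.81 kN/m³.
A = π(1.1)² = 3.80133 m².
From F = γ·h_c·A, the centroid depth is h_c = 49.1/(9.81 × 3.80133) = 1.31667 m.
The plate makes 25° with the vertical, i.e. θ = 90° − 25° = 65° to the horizontal. Measuring y along the incline from the free-surface line, vertical depth h = y·sinθ with sinθ = 0.906308.
Along the incline, y_c = h_c/sinθ = 1.31667/0.906308 = 1.45278 m.
The centroid is at the centre, 1.1 m below the top of the plate, so the highest point sits at y_top = 1.45278 − 1.1 = 0.35278 m along the incline.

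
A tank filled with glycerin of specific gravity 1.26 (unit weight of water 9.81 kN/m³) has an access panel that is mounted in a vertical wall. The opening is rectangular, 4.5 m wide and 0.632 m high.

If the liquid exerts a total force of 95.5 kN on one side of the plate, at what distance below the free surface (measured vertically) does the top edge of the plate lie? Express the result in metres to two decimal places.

d_top ≈ 2.40 m

γ = 1.26 × 9.81 = 12.3606 kN/m³.
A = 4.5 × 0.632 = 2.844 m².
From F = γ·h_c·A, the centroid depth is h_c = 95.5/(12.3606 × 2.844) = 2.71665 m.
The centroid lies 0.632/2 = 0.316 m below the top edge, so the top edge sits at h_top = 2.71665 − 0.316 = 2.40065 m below the surface.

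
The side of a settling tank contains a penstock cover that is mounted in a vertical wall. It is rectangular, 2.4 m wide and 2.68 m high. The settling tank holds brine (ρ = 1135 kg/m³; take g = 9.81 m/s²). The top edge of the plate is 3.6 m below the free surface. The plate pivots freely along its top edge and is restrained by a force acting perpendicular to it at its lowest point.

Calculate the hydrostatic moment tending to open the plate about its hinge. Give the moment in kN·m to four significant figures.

M ≈ 516.9 kN·m

γ = ρg = 1135 × 9.81 / 1000 = 11.13435 kN/m³.
The centroid lies 2.68/2 = 1.34 m below the top edge, so the centroid depth is h_c = 3.6 + 1.34 = 4.94 m.
A = 2.4 × 2.68 = 6.432 m².
Resultant F = γ·h_c·A = 11.13435 × 4.94 × 6.432 = 353.784 kN.
I_c = b·h³/12 = 2.4 × 2.68³/12 = 3.84977 m⁴.
Centre of pressure: y_p = y_c + I_c/(y_c·A) = 4.94 + 3.84977/(4.94 × 6.432) = 4.94 + 0.121161 = 5.06116 m along the plane.
The resultant acts 1.34 + 0.121161 = 1.46116 m (along the plate) below the hinge at the top edge, so the moment about the hinge is M = F × 1.46116 = 353.784 × 1.46116 = 516.935 kN·m.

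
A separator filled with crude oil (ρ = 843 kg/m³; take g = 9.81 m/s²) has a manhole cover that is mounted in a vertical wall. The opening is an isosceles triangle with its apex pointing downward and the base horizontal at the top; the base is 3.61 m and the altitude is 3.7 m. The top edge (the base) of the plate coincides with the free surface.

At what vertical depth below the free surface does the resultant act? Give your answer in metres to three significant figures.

γ = ρg = 843 × 9.81 / 1000 = 8.26983 kN/m³.
With the apex down, the centroid sits h/3 = 3.7/3 = 1.23333 m below the base (the top edge), so the centroid depth is h_c = 1.23333 m.
A = ½ × 3.61 × 3.7 = 6.6785 m².
Resultant F = γ·h_c·A = 8.26983 × 1.23333 × 6.6785 = 68.1169 kN.
I_c = b·h³/36 = 3.61 × 3.7³/36 = 5.07937 m⁴.
Centre of pressure: y_p = y_c + I_c/(y_c·A) = 1.23333 + 5.07937/(1.23333 × 6.6785) = 1.23333 + 0.616668 = 1.85 m along the plane.

h_p = 1.85 m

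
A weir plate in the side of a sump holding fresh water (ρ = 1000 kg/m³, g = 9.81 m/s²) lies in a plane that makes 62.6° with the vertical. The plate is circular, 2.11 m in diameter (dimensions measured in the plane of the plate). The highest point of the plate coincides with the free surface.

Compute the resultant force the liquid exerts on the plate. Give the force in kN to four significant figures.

F ≈ 16.65 kN

γ = ρg = 1000 × 9.81 = 9810 N/m³ = 9.81 kN/m³.
The plate makes 62.6° with the vertical, i.e. θ = 90° − 62.6° = 27.4° to the horizontal. Measuring y along the incline from the free-surface line, vertical depth h = y·sinθ with sinθ = 0.460200.
The centroid is at the centre, 1.055 m below the top of the plate, so y_c = 1.055 m and h_c = 1.055 × 0.460200 = 0.485511 m.
A = π(1.055)² = 3.49667 m².
Resultant F = γ·h_c·A = 9.81 × 0.485511 × 3.49667 = 16.6542 kN.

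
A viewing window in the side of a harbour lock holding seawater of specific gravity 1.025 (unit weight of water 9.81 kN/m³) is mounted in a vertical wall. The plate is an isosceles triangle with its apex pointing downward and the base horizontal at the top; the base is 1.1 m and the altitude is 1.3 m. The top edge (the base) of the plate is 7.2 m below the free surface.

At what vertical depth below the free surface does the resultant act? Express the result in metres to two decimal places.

γ = 1.025 × 9.81 = 10.05525 kN/m³.
With the apex down, the centroid sits h/3 = 1.3/3 = 0.433333 m below the base (the top edge), so the centroid depth is h_c = 7.2 + 0.433333 = 7.63333 m.
A = ½ × 1.1 × 1.3 = 0.715 m².
Resultant F = γ·h_c·A = 10.05525 × 7.63333 × 0.715 = 54.8799 kN.
I_c = b·h³/36 = 1.1 × 1.3³/36 = 0.0671306 m⁴.
Centre of pressure: y_p = y_c + I_c/(y_c·A) = 7.63333 + 0.0671306/(7.63333 × 0.715) = 7.63333 + 0.0122999 = 7.64563 m along the plane.

h_p = 7.65 m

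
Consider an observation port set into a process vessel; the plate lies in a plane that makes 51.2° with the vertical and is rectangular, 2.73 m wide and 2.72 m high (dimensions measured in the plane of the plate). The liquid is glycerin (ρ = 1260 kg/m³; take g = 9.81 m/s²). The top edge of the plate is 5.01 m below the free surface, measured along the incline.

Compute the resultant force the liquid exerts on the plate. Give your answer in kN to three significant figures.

F ≈ 366 kN

γ = ρg = 1260 × 9.81 / 1000 = 12.3606 kN/m³.
The plate makes 51.2° with the vertical, i.e. θ = 90° − 51.2° = 38.8° to the horizontal. Measuring y along the incline from the free-surface line, vertical depth h = y·sinθ with sinθ = 0.626604.
The centroid lies 2.72/2 = 1.36 m below the top edge, so y_c = 5.01 + 1.36 = 6.37 m and h_c = 6.37 × 0.626604 = 3.99147 m.
A = 2.73 × 2.72 = 7.4256 m².
Resultant F = γ·h_c·A = 12.3606 × 3.99147 × 7.4256 = 366.357 kN.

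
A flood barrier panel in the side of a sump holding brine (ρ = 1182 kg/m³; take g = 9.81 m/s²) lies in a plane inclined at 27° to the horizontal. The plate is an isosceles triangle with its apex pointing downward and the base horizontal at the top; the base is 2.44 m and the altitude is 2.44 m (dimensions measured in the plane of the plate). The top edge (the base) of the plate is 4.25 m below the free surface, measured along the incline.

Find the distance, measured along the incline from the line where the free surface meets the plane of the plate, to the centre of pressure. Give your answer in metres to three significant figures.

γ = ρg = 1182 × 9.81 / 1000 = 11.59542 kN/m³.
Let θ = 27° be the plate's angle to the horizontal; measure y along the incline from where the plane meets the free surface. Vertical depth h = y·sinθ with sinθ = 0.453990.
With the apex down, the centroid sits h/3 = 2.44/3 = 0.813333 m below the base (the top edge), so y_c = 4.25 + 0.813333 = 5.06333 m and h_c = 5.06333 × 0.453990 = 2.2987 m.
A = ½ × 2.44 × 2.44 = 2.9768 m².
Resultant F = γ·h_c·A = 11.59542 × 2.2987 × 2.9768 = 79.3448 kN.
I_c = b·h³/36 = 2.44 × 2.44³/36 = 0.984593 m⁴.
Centre of pressure: y_p = y_c + I_c/(y_c·A) = 5.06333 + 0.984593/(5.06333 × 2.9768) = 5.06333 + 0.0653237 = 5.12865 m along the plane.

y_p = 5.13 m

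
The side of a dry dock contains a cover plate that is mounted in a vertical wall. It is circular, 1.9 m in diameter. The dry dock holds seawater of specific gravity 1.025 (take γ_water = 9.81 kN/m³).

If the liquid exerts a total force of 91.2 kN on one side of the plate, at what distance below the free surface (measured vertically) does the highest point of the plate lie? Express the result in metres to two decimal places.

γ = 1.025 × 9.81 = 10.05525 kN/m³.
A = π(0.95)² = 2.83529 m².
From F = γ·h_c·A, the centroid depth is h_c = 91.2/(10.05525 × 2.83529) = 3.19893 m.
The centroid is at the centre, 0.95 m below the top of the plate, so the highest point sits at h_top = 3.19893 − 0.95 = 2.24893 m below the surface.

d_top ≈ 2.25 m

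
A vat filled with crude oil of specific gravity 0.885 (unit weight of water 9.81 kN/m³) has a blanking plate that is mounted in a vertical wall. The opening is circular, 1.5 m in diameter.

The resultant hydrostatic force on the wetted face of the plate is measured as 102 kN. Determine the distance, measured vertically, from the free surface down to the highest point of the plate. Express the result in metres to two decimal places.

γ = 0.885 × 9.81 = 8.68185 kN/m³.
A = π(0.75)² = 1.76715 m².
From F = γ·h_c·A, the centroid depth is h_c = 102/(8.68185 × 1.76715) = 6.64836 m.
The centroid is at the centre, 0.75 m below the top of the plate, so the highest point sits at h_top = 6.64836 − 0.75 = 5.89836 m below the surface.

d_top ≈ 5.90 m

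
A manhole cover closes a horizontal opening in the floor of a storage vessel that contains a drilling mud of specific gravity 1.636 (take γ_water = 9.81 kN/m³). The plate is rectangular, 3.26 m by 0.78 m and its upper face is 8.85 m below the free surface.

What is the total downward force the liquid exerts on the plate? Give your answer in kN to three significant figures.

F ≈ 361 kN

γ = 1.636 × 9.81 = 16.04916 kN/m³.
The plate is horizontal, so pressure is uniform at p = γ·h = 16.04916 × 8.85 = 142.035 kN/m².
A = 3.26 × 0.78 = 2.5428 m².
F = p·A = 142.035 × 2.5428 = 361.167 kN.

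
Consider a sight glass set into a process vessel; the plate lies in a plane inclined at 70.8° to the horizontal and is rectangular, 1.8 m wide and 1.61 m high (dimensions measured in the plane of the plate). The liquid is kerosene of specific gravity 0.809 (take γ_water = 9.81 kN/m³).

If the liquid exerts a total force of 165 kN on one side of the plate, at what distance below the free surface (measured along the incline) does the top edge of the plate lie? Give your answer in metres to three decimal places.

γ = 0.809 × 9.81 = 7.93629 kN/m³.
A = 1.8 × 1.61 = 2.898 m².
From F = γ·h_c·A, the centroid depth is h_c = 165/(7.93629 × 2.898) = 7.17411 m.
Let θ = 70.8° be the plate's angle to the horizontal; measure y along the incline from where the plane meets the free surface. Vertical depth h = y·sinθ with sinθ = 0.944376.
Along the incline, y_c = h_c/sinθ = 7.17411/0.944376 = 7.59667 m.
The centroid lies 1.61/2 = 0.805 m below the top edge, so the top edge sits at y_top = 7.59667 − 0.805 = 6.79167 m along the incline.

y_top ≈ 6.792 m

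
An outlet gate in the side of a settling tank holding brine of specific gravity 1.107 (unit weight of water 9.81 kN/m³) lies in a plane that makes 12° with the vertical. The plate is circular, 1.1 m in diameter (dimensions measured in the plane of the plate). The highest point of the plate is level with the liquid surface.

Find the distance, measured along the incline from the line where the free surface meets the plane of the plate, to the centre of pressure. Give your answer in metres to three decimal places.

y_p = 0.688 m

γ = 1.107 × 9.81 = 10.85967 kN/m³.
The plate makes 12° with the vertical, i.e. θ = 90° − 12° = 78° to the horizontal. Measuring y along the incline from the free-surface line, vertical depth h = y·sinθ with sinθ = 0.978148.
The centroid is at the centre, 0.55 m below the top of the plate, so y_c = 0.55 m and h_c = 0.55 × 0.978148 = 0.537981 m.
A = π(0.55)² = 0.950332 m².
Resultant F = γ·h_c·A = 10.85967 × 0.537981 × 0.950332 = 5.55212 kN.
I_c = πr⁴/4 = π × 0.55⁴/4 = 0.0718688 m⁴.
Centre of pressure: y_p = y_c + I_c/(y_c·A) = 0.55 + 0.0718688/(0.55 × 0.950332) = 0.55 + 0.1375 = 0.6875 m along the plane.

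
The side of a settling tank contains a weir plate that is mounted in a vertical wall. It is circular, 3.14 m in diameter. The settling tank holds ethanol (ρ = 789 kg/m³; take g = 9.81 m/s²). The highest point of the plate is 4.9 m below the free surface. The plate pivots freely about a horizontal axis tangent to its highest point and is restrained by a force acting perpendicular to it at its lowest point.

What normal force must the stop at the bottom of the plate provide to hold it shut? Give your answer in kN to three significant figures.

γ = ρg = 789 × 9.81 / 1000 = 7.74009 kN/m³.
The centroid is at the centre, 1.57 m below the top of the plate, so the centroid depth is h_c = 4.9 + 1.57 = 6.47 m.
A = π(1.57)² = 7.74371 m².
Resultant F = γ·h_c·A = 7.74009 × 6.47 × 7.74371 = 387.792 kN.
I_c = πr⁴/4 = π × 1.57⁴/4 = 4.77187 m⁴.
Centre of pressure: y_p = y_c + I_c/(y_c·A) = 6.47 + 4.77187/(6.47 × 7.74371) = 6.47 + 0.0952435 = 6.56524 m along the plane.
The resultant acts 1.57 + 0.0952435 = 1.66524 m (along the plate) below the hinge at the top edge, so the moment about the hinge is M = F × 1.66524 = 387.792 × 1.66524 = 645.767 kN·m.
A normal force at the bottom, 3.14 m from the hinge, must supply this moment: P = 645.767/3.14 = 205.658 kN.

P ≈ 206 kN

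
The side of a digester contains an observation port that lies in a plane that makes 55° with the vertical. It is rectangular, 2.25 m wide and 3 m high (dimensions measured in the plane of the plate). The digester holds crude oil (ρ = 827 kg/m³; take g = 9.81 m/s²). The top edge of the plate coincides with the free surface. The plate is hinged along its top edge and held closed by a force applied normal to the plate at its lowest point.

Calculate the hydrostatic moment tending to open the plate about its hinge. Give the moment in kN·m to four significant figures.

M ≈ 94.23 kN·m

γ = ρg = 827 × 9.81 / 1000 = 8.11287 kN/m³.
The plate makes 55° with the vertical, i.e. θ = 90° − 55° = 35° to the horizontal. Measuring y along the incline from the free-surface line, vertical depth h = y·sinθ with sinθ = 0.573576.
The centroid lies 3/2 = 1.5 m below the top edge, so y_c = 1.5 m and h_c = 1.5 × 0.573576 = 0.860364 m.
A = 2.25 × 3 = 6.75 m².
Resultant F = γ·h_c·A = 8.11287 × 0.860364 × 6.75 = 47.1151 kN.
I_c = b·h³/12 = 2.25 × 3³/12 = 5.0625 m⁴.
Centre of pressure: y_p = y_c + I_c/(y_c·A) = 1.5 + 5.0625/(1.5 × 6.75) = 1.5 + 0.5 = 2 m along the plane.
The resultant acts 1.5 + 0.5 = 2 m (along the plate) below the hinge at the top edge, so the moment about the hinge is M = F × 2 = 47.1151 × 2 = 94.2302 kN·m.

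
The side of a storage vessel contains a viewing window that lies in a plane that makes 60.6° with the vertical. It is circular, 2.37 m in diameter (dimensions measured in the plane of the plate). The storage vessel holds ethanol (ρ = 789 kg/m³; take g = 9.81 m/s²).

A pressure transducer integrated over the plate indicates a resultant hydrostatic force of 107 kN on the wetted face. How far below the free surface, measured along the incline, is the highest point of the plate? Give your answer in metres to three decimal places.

γ = ρg = 789 × 9.81 / 1000 = 7.74009 kN/m³.
A = π(1.185)² = 4.4115 m².
From F = γ·h_c·A, the centroid depth is h_c = 107/(7.74009 × 4.4115) = 3.13366 m.
The plate makes 60.6° with the vertical, i.e. θ = 90° − 60.6° = 29.4° to the horizontal. Measuring y along the incline from the free-surface line, vertical depth h = y·sinθ with sinθ = 0.490904.
Along the incline, y_c = h_c/sinθ = 3.13366/0.490904 = 6.38345 m.
The centroid is at the centre, 1.185 m below the top of the plate, so the highest point sits at y_top = 6.38345 − 1.185 = 5.19845 m along the incline.

y_top ≈ 5.198 m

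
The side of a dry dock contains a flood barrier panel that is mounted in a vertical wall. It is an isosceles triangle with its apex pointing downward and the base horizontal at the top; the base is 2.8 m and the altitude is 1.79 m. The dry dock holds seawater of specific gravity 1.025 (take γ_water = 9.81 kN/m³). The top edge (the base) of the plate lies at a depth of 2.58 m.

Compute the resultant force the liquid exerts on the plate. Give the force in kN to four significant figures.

γ = 1.025 × 9.81 = 10.05525 kN/m³.
With the apex down, the centroid sits h/3 = 1.79/3 = 0.596667 m below the base (the top edge), so the centroid depth is h_c = 2.58 + 0.596667 = 3.17667 m.
A = ½ × 2.8 × 1.79 = 2.506 m².
Resultant F = γ·h_c·A = 10.05525 × 3.17667 × 2.506 = 80.0472 kN.

F ≈ 80.05 kN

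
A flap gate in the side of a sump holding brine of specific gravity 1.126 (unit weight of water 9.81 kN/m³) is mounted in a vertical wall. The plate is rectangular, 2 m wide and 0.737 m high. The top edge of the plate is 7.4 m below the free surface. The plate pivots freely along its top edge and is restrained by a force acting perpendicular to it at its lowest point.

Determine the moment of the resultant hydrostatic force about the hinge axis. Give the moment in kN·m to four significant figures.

γ = 1.126 × 9.81 = 11.04606 kN/m³.
The centroid lies 0.737/2 = 0.3685 m below the top edge, so the centroid depth is h_c = 7.4 + 0.3685 = 7.7685 m.
A = 2 × 0.737 = 1.474 m².
Resultant F = γ·h_c·A = 11.04606 × 7.7685 × 1.474 = 126.486 kN.
I_c = b·h³/12 = 2 × 0.737³/12 = 0.0667193 m⁴.
Centre of pressure: y_p = y_c + I_c/(y_c·A) = 7.7685 + 0.0667193/(7.7685 × 1.474) = 7.7685 + 0.00582662 = 7.77433 m along the plane.
The resultant acts 0.3685 + 0.00582662 = 0.374327 m (along the plate) below the hinge at the top edge, so the moment about the hinge is M = F × 0.374327 = 126.486 × 0.374327 = 47.3471 kN·m.

M ≈ 47.35 kN·m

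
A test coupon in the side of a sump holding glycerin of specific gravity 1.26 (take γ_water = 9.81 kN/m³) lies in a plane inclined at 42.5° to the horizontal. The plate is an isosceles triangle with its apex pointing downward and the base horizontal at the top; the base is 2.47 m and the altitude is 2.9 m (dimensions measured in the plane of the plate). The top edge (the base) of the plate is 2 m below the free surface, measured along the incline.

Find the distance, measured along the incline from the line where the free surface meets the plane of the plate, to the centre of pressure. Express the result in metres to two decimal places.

γ = 1.26 × 9.81 = 12.3606 kN/m³.
Let θ = 42.5° be the plate's angle to the horizontal; measure y along the incline from where the plane meets the free surface. Vertical depth h = y·sinθ with sinθ = 0.675590.
With the apex down, the centroid sits h/3 = 2.9/3 = 0.966667 m below the base (the top edge), so y_c = 2 + 0.966667 = 2.96667 m and h_c = 2.96667 × 0.675590 = 2.00425 m.
A = ½ × 2.47 × 2.9 = 3.5815 m².
Resultant F = γ·h_c·A = 12.3606 × 2.00425 × 3.5815 = 88.7271 kN.
I_c = b·h³/36 = 2.47 × 2.9³/36 = 1.67336 m⁴.
Centre of pressure: y_p = y_c + I_c/(y_c·A) = 2.96667 + 1.67336/(2.96667 × 3.5815) = 2.96667 + 0.157491 = 3.12416 m along the plane.

y_p = 3.12 m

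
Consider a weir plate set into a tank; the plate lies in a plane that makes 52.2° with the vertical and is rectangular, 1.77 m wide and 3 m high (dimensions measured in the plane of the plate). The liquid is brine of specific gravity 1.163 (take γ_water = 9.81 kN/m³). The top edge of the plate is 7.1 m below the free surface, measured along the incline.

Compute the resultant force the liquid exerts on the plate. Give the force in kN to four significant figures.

γ = 1.163 × 9.81 = 11.40903 kN/m³.
The plate makes 52.2° with the vertical, i.e. θ = 90° − 52.2° = 37.8° to the horizontal. Measuring y along the incline from the free-surface line, vertical depth h = y·sinθ with sinθ = 0.612907.
The centroid lies 3/2 = 1.5 m below the top edge, so y_c = 7.1 + 1.5 = 8.6 m and h_c = 8.6 × 0.612907 = 5.271 m.
A = 1.77 × 3 = 5.31 m².
Resultant F = γ·h_c·A = 11.40903 × 5.271 × 5.31 = 319.327 kN.

F ≈ 319.3 kN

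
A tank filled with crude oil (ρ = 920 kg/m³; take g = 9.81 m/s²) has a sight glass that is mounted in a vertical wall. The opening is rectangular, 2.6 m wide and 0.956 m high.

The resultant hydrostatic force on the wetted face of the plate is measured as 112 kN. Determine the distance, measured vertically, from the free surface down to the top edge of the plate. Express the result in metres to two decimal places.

d_top ≈ 4.51 m

γ = ρg = 920 × 9.81 / 1000 = 9.0252 kN/m³.
A = 2.6 × 0.956 = 2.4856 m².
From F = γ·h_c·A, the centroid depth is h_c = 112/(9.0252 × 2.4856) = 4.99264 m.
The centroid lies 0.956/2 = 0.478 m below the top edge, so the top edge sits at h_top = 4.99264 − 0.478 = 4.51464 m below the surface.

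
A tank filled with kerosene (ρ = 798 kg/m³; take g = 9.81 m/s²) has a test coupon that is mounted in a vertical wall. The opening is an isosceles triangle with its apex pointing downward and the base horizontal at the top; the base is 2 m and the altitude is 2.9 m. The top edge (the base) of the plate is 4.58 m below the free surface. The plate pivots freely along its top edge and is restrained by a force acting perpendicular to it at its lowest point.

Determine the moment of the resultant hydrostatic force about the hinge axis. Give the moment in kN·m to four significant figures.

M ≈ 132.3 kN·m

γ = ρg = 798 × 9.81 / 1000 = 7.82838 kN/m³.
With the apex down, the centroid sits h/3 = 2.9/3 = 0.966667 m below the base (the top edge), so the centroid depth is h_c = 4.58 + 0.966667 = 5.54667 m.
A = ½ × 2 × 2.9 = 2.9 m².
Resultant F = γ·h_c·A = 7.82838 × 5.54667 × 2.9 = 125.922 kN.
I_c = b·h³/36 = 2 × 2.9³/36 = 1.35494 m⁴.
Centre of pressure: y_p = y_c + I_c/(y_c·A) = 5.54667 + 1.35494/(5.54667 × 2.9) = 5.54667 + 0.0842344 = 5.6309 m along the plane.
The resultant acts 0.966667 + 0.0842344 = 1.0509 m (along the plate) below the hinge at the top edge, so the moment about the hinge is M = F × 1.0509 = 125.922 × 1.0509 = 132.331 kN·m.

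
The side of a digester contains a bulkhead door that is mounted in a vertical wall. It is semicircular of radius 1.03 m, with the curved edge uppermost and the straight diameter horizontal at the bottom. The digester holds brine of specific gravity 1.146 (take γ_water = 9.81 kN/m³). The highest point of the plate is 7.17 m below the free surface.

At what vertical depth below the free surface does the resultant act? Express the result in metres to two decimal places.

γ = 1.146 × 9.81 = 11.24226 kN/m³.
The centroid lies 4r/(3π) = 0.437146 m above the diameter, so r − 4r/(3π) = 1.03 − 0.437146 = 0.592854 m below the topmost point, so the centroid depth is h_c = 7.17 + 0.592854 = 7.76285 m.
A = πr²/2 = π × 1.03²/2 = 1.66646 m².
Resultant F = γ·h_c·A = 11.24226 × 7.76285 × 1.66646 = 145.435 kN.
I_c = (π/8 − 8/(9π))·r⁴ = 0.109757 × 1.03⁴ = 0.123532 m⁴.
Centre of pressure: y_p = y_c + I_c/(y_c·A) = 7.76285 + 0.123532/(7.76285 × 1.66646) = 7.76285 + 0.00954912 = 7.7724 m along the plane.

h_p = 7.77 m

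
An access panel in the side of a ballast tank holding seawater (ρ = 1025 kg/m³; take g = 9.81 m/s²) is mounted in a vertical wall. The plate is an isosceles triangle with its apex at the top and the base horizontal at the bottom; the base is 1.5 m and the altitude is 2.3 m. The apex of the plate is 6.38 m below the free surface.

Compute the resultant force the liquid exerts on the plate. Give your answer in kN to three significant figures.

γ = ρg = 1025 × 9.81 / 1000 = 10.05525 kN/m³.
With the apex up, the centroid sits 2h/3 = 2 × 2.3/3 = 1.53333 m below the apex, so the centroid depth is h_c = 6.38 + 1.53333 = 7.91333 m.
A = ½ × 1.5 × 2.3 = 1.725 m².
Resultant F = γ·h_c·A = 10.05525 × 7.91333 × 1.725 = 137.259 kN.

F ≈ 137 kN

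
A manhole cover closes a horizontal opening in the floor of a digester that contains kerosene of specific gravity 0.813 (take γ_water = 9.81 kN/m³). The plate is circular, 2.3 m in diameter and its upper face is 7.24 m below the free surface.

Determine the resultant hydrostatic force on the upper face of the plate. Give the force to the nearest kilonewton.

γ = 0.813 × 9.81 = 7.97553 kN/m³.
The plate is horizontal, so pressure is uniform at p = γ·h = 7.97553 × 7.24 = 57.7428 kN/m².
A = π(1.15)² = 4.15476 m².
F = p·A = 57.7428 × 4.15476 = 239.907 kN.

F ≈ 240 kN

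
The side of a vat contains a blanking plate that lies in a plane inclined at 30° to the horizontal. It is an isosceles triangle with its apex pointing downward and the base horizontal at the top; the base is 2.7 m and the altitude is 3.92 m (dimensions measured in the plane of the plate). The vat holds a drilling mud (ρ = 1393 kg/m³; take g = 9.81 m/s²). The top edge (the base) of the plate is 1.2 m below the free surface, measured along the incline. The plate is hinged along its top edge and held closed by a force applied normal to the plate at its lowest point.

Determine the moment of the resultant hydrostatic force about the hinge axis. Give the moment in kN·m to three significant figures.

M ≈ 149 kN·m

γ = ρg = 1393 × 9.81 / 1000 = 13.66533 kN/m³.
Let θ = 30° be the plate's angle to the horizontal; measure y along the incline from where the plane meets the free surface. Vertical depth h = y·sinθ with sinθ = 0.500000.
With the apex down, the centroid sits h/3 = 3.92/3 = 1.30667 m below the base (the top edge), so y_c = 1.2 + 1.30667 = 2.50667 m and h_c = 2.50667 × 0.500000 = 1.25334 m.
A = ½ × 2.7 × 3.92 = 5.292 m².
Resultant F = γ·h_c·A = 13.66533 × 1.25334 × 5.292 = 90.6377 kN.
I_c = b·h³/36 = 2.7 × 3.92³/36 = 4.51772 m⁴.
Centre of pressure: y_p = y_c + I_c/(y_c·A) = 2.50667 + 4.51772/(2.50667 × 5.292) = 2.50667 + 0.340567 = 2.84724 m along the plane.
The resultant acts 1.30667 + 0.340567 = 1.64724 m (along the plate) below the hinge at the top edge, so the moment about the hinge is M = F × 1.64724 = 90.6377 × 1.64724 = 149.302 kN·m.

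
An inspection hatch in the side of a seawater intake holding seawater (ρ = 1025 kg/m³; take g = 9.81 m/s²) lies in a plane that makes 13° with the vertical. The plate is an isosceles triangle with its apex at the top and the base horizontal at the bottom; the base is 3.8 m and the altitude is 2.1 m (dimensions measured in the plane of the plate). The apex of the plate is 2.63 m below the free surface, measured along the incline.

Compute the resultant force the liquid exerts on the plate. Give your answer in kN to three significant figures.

F ≈ 158 kN

γ = ρg = 1025 × 9.81 / 1000 = 10.05525 kN/m³.
The plate makes 13° with the vertical, i.e. θ = 90° − 13° = 77° to the horizontal. Measuring y along the incline from the free-surface line, vertical depth h = y·sinθ with sinθ = 0.974370.
With the apex up, the centroid sits 2h/3 = 2 × 2.1/3 = 1.4 m below the apex, so y_c = 2.63 + 1.4 = 4.03 m and h_c = 4.03 × 0.974370 = 3.92671 m.
A = ½ × 3.8 × 2.1 = 3.99 m².
Resultant F = γ·h_c·A = 10.05525 × 3.92671 × 3.99 = 157.541 kN.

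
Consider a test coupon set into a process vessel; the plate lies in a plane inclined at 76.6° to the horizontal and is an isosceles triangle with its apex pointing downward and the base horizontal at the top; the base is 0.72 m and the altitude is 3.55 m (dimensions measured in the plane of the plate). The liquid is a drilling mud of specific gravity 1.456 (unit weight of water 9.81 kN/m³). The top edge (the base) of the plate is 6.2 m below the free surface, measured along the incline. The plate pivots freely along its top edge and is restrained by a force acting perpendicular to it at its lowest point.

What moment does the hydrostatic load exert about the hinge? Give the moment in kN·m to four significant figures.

γ = 1.456 × 9.81 = 14.28336 kN/m³.
Let θ = 76.6° be the plate's angle to the horizontal; measure y along the incline from where the plane meets the free surface. Vertical depth h = y·sinθ with sinθ = 0.972776.
With the apex down, the centroid sits h/3 = 3.55/3 = 1.18333 m below the base (the top edge), so y_c = 6.2 + 1.18333 = 7.38333 m and h_c = 7.38333 × 0.972776 = 7.18233 m.
A = ½ × 0.72 × 3.55 = 1.278 m².
Resultant F = γ·h_c·A = 14.28336 × 7.18233 × 1.278 = 131.107 kN.
I_c = b·h³/36 = 0.72 × 3.55³/36 = 0.894777 m⁴.
Centre of pressure: y_p = y_c + I_c/(y_c·A) = 7.38333 + 0.894777/(7.38333 × 1.278) = 7.38333 + 0.0948269 = 7.47816 m along the plane.
The resultant acts 1.18333 + 0.0948269 = 1.27816 m (along the plate) below the hinge at the top edge, so the moment about the hinge is M = F × 1.27816 = 131.107 × 1.27816 = 167.576 kN·m.

M ≈ 167.6 kN·m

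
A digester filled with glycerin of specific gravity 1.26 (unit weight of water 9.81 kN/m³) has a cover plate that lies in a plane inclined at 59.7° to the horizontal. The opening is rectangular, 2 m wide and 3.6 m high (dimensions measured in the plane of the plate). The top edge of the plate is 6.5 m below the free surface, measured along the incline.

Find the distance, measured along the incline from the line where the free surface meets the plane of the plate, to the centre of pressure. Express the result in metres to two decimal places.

y_p = 8.43 m

γ = 1.26 × 9.81 = 12.3606 kN/m³.
Let θ = 59.7° be the plate's angle to the horizontal; measure y along the incline from where the plane meets the free surface. Vertical depth h = y·sinθ with sinθ = 0.863396.
The centroid lies 3.6/2 = 1.8 m below the top edge, so y_c = 6.5 + 1.8 = 8.3 m and h_c = 8.3 × 0.863396 = 7.16619 m.
A = 2 × 3.6 = 7.2 m².
Resultant F = γ·h_c·A = 12.3606 × 7.16619 × 7.2 = 637.765 kN.
I_c = b·h³/12 = 2 × 3.6³/12 = 7.776 m⁴.
Centre of pressure: y_p = y_c + I_c/(y_c·A) = 8.3 + 7.776/(8.3 × 7.2) = 8.3 + 0.13012 = 8.43012 m along the plane.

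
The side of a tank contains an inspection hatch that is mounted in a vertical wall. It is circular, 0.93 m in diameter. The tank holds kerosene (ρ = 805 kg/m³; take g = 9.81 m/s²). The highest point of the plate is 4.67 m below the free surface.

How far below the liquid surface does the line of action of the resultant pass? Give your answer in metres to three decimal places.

h_p = 5.146 m

γ = ρg = 805 × 9.81 / 1000 = 7.89705 kN/m³.
The centroid is at the centre, 0.465 m below the top of the plate, so the centroid depth is h_c = 4.67 + 0.465 = 5.135 m.
A = π(0.465)² = 0.679291 m².
Resultant F = γ·h_c·A = 7.89705 × 5.135 × 0.679291 = 27.5462 kN.
I_c = πr⁴/4 = π × 0.465⁴/4 = 0.0367199 m⁴.
Centre of pressure: y_p = y_c + I_c/(y_c·A) = 5.135 + 0.0367199/(5.135 × 0.679291) = 5.135 + 0.010527 = 5.14553 m along the plane.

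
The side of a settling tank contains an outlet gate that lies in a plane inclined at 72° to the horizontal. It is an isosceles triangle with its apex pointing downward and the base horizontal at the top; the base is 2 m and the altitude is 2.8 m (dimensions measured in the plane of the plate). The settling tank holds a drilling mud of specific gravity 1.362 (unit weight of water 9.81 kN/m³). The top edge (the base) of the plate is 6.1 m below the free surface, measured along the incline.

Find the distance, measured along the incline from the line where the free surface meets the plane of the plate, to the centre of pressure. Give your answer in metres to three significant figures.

y_p = 7.10 m

γ = 1.362 × 9.81 = 13.36122 kN/m³.
Let θ = 72° be the plate's angle to the horizontal; measure y along the incline from where the plane meets the free surface. Vertical depth h = y·sinθ with sinθ = 0.951057.
With the apex down, the centroid sits h/3 = 2.8/3 = 0.933333 m below the base (the top edge), so y_c = 6.1 + 0.933333 = 7.03333 m and h_c = 7.03333 × 0.951057 = 6.6891 m.
A = ½ × 2 × 2.8 = 2.8 m².
Resultant F = γ·h_c·A = 13.36122 × 6.6891 × 2.8 = 250.249 kN.
I_c = b·h³/36 = 2 × 2.8³/36 = 1.21956 m⁴.
Centre of pressure: y_p = y_c + I_c/(y_c·A) = 7.03333 + 1.21956/(7.03333 × 2.8) = 7.03333 + 0.0619276 = 7.09526 m along the plane.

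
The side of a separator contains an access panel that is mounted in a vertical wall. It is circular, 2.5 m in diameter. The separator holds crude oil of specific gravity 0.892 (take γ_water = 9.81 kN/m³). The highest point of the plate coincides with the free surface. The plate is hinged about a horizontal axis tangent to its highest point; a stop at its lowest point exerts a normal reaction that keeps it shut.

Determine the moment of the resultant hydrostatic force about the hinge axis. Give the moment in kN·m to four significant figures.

M ≈ 83.89 kN·m

γ = 0.892 × 9.81 = 8.75052 kN/m³.
The centroid is at the centre, 1.25 m below the top of the plate, so the centroid depth is h_c = 1.25 m.
A = π(1.25)² = 4.90874 m².
Resultant F = γ·h_c·A = 8.75052 × 1.25 × 4.90874 = 53.6925 kN.
I_c = πr⁴/4 = π × 1.25⁴/4 = 1.91748 m⁴.
Centre of pressure: y_p = y_c + I_c/(y_c·A) = 1.25 + 1.91748/(1.25 × 4.90874) = 1.25 + 0.312501 = 1.5625 m along the plane.
The resultant acts 1.25 + 0.312501 = 1.5625 m (along the plate) below the hinge at the top edge, so the moment about the hinge is M = F × 1.5625 = 53.6925 × 1.5625 = 83.8945 kN·m.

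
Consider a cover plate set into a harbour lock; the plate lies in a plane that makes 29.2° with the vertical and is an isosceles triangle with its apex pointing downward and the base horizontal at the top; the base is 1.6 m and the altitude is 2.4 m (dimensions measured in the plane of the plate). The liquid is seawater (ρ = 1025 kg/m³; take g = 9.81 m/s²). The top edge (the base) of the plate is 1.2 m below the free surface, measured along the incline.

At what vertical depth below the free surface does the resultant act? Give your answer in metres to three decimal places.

γ = ρg = 1025 × 9.81 / 1000 = 10.05525 kN/m³.
The plate makes 29.2° with the vertical, i.e. θ = 90° − 29.2° = 60.8° to the horizontal. Measuring y along the incline from the free-surface line, vertical depth h = y·sinθ with sinθ = 0.872922.
With the apex down, the centroid sits h/3 = 2.4/3 = 0.8 m below the base (the top edge), so y_c = 1.2 + 0.8 = 2 m and h_c = 2 × 0.872922 = 1.74584 m.
A = ½ × 1.6 × 2.4 = 1.92 m².
Resultant F = γ·h_c·A = 10.05525 × 1.74584 × 1.92 = 33.7053 kN.
I_c = b·h³/36 = 1.6 × 2.4³/36 = 0.6144 m⁴.
Centre of pressure: y_p = y_c + I_c/(y_c·A) = 2 + 0.6144/(2 × 1.92) = 2 + 0.16 = 2.16 m along the plane.
Vertically, h_p = y_p·sinθ = 2.16 × 0.872922 = 1.88551 m.

h_p = 1.886 m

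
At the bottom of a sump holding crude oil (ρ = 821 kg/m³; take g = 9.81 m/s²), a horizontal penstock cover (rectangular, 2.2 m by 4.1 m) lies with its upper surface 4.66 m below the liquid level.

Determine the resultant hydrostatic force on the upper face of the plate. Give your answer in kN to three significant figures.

γ = ρg = 821 × 9.81 / 1000 = 8.05401 kN/m³.
The plate is horizontal, so pressure is uniform at p = γ·h = 8.05401 × 4.66 = 37.5317 kN/m².
A = 2.2 × 4.1 = 9.02 m².
F = p·A = 37.5317 × 9.02 = 338.536 kN.

F ≈ 339 kN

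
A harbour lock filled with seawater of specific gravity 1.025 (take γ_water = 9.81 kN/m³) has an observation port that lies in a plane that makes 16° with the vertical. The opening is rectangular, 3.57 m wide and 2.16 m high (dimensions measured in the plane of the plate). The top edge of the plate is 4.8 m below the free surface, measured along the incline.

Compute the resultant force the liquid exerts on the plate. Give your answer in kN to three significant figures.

γ = 1.025 × 9.81 = 10.05525 kN/m³.
The plate makes 16° with the vertical, i.e. θ = 90° − 16° = 74° to the horizontal. Measuring y along the incline from the free-surface line, vertical depth h = y·sinθ with sinθ = 0.961262.
The centroid lies 2.16/2 = 1.08 m below the top edge, so y_c = 4.8 + 1.08 = 5.88 m and h_c = 5.88 × 0.961262 = 5.65222 m.
A = 3.57 × 2.16 = 7.7112 m².
Resultant F = γ·h_c·A = 10.05525 × 5.65222 × 7.7112 = 438.262 kN.

F ≈ 438 kN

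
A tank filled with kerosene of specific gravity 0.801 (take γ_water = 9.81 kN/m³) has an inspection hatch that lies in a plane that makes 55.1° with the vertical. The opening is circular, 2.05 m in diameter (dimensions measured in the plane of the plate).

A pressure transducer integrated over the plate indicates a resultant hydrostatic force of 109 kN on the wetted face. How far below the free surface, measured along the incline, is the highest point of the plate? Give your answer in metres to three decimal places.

γ = 0.801 × 9.81 = 7.85781 kN/m³.
A = π(1.025)² = 3.30064 m².
From F = γ·h_c·A, the centroid depth is h_c = 109/(7.85781 × 3.30064) = 4.20268 m.
The plate makes 55.1° with the vertical, i.e. θ = 90° − 55.1° = 34.9° to the horizontal. Measuring y along the incline from the free-surface line, vertical depth h = y·sinθ with sinθ = 0.572146.
Along the incline, y_c = h_c/sinθ = 4.20268/0.572146 = 7.34547 m.
The centroid is at the centre, 1.025 m below the top of the plate, so the highest point sits at y_top = 7.34547 − 1.025 = 6.32047 m along the incline.

y_top ≈ 6.320 m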